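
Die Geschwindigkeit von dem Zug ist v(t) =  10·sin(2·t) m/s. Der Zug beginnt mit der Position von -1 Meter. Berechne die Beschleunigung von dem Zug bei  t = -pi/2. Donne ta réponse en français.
Pour résoudre ceci, nous devons prendre 1 dérivée de notre équation de la vitesse v(t) = 10·sin(2·t). En dérivant la vitesse, nous obtenons l'accélération: a(t) = 20·cos(2·t). De l'équation de l'accélération a(t) = 20·cos(2·t), nous substituons t = -pi/2 pour obtenir a = -20.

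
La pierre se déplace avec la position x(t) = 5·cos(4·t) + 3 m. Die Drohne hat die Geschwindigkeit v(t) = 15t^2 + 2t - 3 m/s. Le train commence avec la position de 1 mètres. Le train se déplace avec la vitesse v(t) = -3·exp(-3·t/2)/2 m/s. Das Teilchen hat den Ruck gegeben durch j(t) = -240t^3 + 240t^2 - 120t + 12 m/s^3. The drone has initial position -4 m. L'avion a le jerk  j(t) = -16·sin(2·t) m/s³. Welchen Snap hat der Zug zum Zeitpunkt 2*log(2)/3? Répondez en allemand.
Ausgehend von der Geschwindigkeit v(t) = -3·exp(-3·t/2)/2, nehmen wir 3 Ableitungen. Durch Ableiten von der Geschwindigkeit erhalten wir die Beschleunigung: a(t) = 9·exp(-3·t/2)/4. Durch Ableiten von der Beschleunigung erhalten wir den Ruck: j(t) = -27·exp(-3·t/2)/8. Die Ableitung von dem Ruck ergibt den Snap: s(t) = 81·exp(-3·t/2)/16. Aus der Gleichung für den Snap s(t) = 81·exp(-3·t/2)/16, setzen wir t = 2*log(2)/3 ein und erhalten s = 81/32.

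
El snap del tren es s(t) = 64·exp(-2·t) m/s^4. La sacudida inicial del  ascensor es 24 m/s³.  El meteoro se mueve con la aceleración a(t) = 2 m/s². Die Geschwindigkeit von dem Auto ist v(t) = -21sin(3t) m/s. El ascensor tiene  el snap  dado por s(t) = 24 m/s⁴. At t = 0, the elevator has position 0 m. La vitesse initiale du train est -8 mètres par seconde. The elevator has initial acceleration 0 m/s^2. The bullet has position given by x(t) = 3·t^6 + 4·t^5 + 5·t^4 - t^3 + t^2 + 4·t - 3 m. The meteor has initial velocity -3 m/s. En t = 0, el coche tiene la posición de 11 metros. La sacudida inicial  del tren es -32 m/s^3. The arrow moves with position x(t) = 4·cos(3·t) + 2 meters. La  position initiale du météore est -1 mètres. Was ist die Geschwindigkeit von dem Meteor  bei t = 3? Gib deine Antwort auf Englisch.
Starting from acceleration a(t) = 2, we take 1 antiderivative. Integrating acceleration and using the initial condition v(0) = -3, we get v(t) = 2·t - 3. We have velocity v(t) = 2·t - 3. Substituting t = 3: v(3) = 3.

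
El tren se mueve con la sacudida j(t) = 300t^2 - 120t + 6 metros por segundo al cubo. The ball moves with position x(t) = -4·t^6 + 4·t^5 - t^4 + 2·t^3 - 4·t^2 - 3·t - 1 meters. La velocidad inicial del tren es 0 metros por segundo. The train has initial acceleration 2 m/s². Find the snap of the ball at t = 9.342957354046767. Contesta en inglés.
We must differentiate our position equation x(t) = -4·t^6 + 4·t^5 - t^4 + 2·t^3 - 4·t^2 - 3·t - 1 4 times. Differentiating position, we get velocity: v(t) = -24·t^5 + 20·t^4 - 4·t^3 + 6·t^2 - 8·t - 3. Taking d/dt of v(t), we find a(t) = -120·t^4 + 80·t^3 - 12·t^2 + 12·t - 8. Differentiating acceleration, we get jerk: j(t) = -480·t^3 + 240·t^2 - 24·t + 12. Differentiating jerk, we get snap: s(t) = -1440·t^2 + 480·t - 24. Using s(t) = -1440·t^2 + 480·t - 24 and substituting t = 9.342957354046767, we find s = -121238.207522190.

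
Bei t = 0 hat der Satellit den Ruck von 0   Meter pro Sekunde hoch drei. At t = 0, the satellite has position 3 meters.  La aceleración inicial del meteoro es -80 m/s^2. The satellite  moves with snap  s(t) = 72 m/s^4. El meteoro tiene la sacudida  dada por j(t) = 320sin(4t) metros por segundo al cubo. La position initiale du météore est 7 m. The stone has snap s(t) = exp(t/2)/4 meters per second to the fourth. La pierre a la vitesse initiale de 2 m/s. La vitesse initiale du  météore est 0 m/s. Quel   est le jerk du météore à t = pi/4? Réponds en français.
Nous avons le jerk j(t) = 320·sin(4·t). En substituant t = pi/4: j(pi/4) = 0.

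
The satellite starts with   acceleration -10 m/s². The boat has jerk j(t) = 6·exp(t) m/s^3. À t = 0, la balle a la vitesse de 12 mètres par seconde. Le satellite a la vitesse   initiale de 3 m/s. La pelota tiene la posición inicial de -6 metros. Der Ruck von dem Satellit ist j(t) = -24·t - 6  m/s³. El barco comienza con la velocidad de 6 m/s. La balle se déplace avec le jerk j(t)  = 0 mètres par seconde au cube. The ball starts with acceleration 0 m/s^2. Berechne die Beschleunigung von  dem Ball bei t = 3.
Um dies zu lösen, müssen wir 1 Integral unserer Gleichung für den Ruck j(t) = 0 finden. Die Stammfunktion von dem Ruck, mit a(0) = 0, ergibt die Beschleunigung: a(t) = 0. Mit a(t) = 0 und Einsetzen von t = 3, finden wir a = 0.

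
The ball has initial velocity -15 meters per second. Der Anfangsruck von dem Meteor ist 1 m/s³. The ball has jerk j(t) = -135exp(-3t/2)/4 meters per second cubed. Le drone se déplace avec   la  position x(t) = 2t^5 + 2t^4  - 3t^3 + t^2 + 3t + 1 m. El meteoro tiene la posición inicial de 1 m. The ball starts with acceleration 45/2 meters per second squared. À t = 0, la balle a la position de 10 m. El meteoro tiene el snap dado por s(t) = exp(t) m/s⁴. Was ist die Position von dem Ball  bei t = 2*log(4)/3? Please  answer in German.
Wir müssen unsere Gleichung für den Ruck j(t) = -135·exp(-3·t/2)/4 3-mal integrieren. Das Integral von dem Ruck, mit a(0) = 45/2, ergibt die Beschleunigung: a(t) = 45·exp(-3·t/2)/2. Durch Integration von der Beschleunigung und Verwendung der Anfangsbedingung v(0) = -15, erhalten wir v(t) = -15·exp(-3·t/2). Durch Integration von der Geschwindigkeit und Verwendung der Anfangsbedingung x(0) = 10, erhalten wir x(t) = 10·exp(-3·t/2). Wir haben die Position x(t) = 10·exp(-3·t/2). Durch Einsetzen von t = 2*log(4)/3: x(2*log(4)/3) = 5/2.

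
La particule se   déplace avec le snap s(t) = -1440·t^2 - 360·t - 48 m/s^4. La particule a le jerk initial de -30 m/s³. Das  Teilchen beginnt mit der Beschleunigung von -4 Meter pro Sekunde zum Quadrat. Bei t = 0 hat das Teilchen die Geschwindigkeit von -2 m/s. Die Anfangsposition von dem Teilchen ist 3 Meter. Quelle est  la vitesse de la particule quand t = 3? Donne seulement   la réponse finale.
La réponse est -7412.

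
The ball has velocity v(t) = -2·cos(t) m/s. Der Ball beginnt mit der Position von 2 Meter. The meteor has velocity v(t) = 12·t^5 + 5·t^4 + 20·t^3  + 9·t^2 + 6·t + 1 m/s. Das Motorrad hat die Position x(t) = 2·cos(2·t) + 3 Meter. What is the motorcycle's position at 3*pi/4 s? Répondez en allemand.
Wir haben die Position x(t) = 2·cos(2·t) + 3. Durch Einsetzen von t = 3*pi/4: x(3*pi/4) = 3.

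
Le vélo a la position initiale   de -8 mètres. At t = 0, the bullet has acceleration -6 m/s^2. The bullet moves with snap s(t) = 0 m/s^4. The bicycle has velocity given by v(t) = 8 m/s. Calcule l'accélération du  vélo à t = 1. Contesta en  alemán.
Um dies zu lösen, müssen wir 1 Ableitung unserer Gleichung für die Geschwindigkeit v(t) = 8 nehmen. Durch Ableiten von der Geschwindigkeit erhalten wir die Beschleunigung: a(t) = 0. Mit a(t) = 0 und Einsetzen von t = 1, finden wir a = 0.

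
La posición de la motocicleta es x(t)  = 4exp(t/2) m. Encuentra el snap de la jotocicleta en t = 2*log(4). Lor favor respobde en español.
Debemos derivar nuestra ecuación de la posición x(t) = 4·exp(t/2) 4 veces. Derivando la posición, obtenemos la velocidad: v(t) = 2·exp(t/2). Tomando d/dt de v(t), encontramos a(t) = exp(t/2). Derivando la aceleración, obtenemos la sacudida: j(t) = exp(t/2)/2. Derivando la sacudida, obtenemos el snap: s(t) = exp(t/2)/4. De la ecuación del snap s(t) = exp(t/2)/4, sustituimos t = 2*log(4) para obtener s = 1.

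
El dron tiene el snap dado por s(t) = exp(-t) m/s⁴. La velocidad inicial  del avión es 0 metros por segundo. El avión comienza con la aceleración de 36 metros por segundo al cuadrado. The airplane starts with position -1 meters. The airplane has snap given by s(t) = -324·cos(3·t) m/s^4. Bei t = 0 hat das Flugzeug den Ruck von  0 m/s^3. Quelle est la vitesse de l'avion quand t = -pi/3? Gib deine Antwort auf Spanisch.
Partiendo del snap s(t) = -324·cos(3·t), tomamos 3 antiderivadas. La antiderivada del snap es la sacudida. Usando j(0) = 0, obtenemos j(t) = -108·sin(3·t). La antiderivada de la sacudida, con a(0) = 36, da la aceleración: a(t) = 36·cos(3·t). Integrando la aceleración y usando la condición inicial v(0) = 0, obtenemos v(t) = 12·sin(3·t). De la ecuación de la velocidad v(t) = 12·sin(3·t), sustituimos t = -pi/3 para obtener v = 0.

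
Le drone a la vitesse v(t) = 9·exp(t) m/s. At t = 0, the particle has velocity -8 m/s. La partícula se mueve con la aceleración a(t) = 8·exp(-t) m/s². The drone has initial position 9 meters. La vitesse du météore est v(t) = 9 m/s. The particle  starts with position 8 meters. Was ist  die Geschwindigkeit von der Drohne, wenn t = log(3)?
Aus der Gleichung für die Geschwindigkeit v(t) = 9·exp(t), setzen wir t = log(3) ein und erhalten v = 27.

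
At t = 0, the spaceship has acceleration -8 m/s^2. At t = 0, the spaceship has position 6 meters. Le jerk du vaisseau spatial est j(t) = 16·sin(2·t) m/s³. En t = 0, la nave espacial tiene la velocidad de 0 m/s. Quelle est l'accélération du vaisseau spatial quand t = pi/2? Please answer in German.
Um dies zu lösen, müssen wir 1 Stammfunktion unserer Gleichung für den Ruck j(t) = 16·sin(2·t) finden. Mit ∫j(t)dt und Anwendung von a(0) = -8, finden wir a(t) = -8·cos(2·t). Wir haben die Beschleunigung a(t) = -8·cos(2·t). Durch Einsetzen von t = pi/2: a(pi/2) = 8.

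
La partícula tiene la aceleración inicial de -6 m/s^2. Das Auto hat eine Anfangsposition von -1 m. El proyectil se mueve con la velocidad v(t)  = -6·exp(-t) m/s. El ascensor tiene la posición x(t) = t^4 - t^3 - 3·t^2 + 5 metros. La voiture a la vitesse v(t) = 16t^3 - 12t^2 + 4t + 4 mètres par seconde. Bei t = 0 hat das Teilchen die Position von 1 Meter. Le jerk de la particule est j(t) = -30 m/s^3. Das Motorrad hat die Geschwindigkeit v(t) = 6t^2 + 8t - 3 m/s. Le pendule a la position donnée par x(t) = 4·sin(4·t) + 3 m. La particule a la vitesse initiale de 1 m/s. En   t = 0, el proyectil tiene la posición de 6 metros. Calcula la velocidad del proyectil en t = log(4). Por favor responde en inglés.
From the given velocity equation v(t) = -6·exp(-t), we substitute t = log(4) to get v = -3/2.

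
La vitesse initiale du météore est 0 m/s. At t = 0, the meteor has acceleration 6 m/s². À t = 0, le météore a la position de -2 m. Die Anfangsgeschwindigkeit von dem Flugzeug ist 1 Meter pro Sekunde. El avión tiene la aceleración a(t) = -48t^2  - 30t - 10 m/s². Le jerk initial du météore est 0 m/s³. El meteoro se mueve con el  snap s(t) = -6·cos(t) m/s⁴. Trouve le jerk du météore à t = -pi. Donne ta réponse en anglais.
Starting from snap s(t) = -6·cos(t), we take 1 antiderivative. Finding the antiderivative of s(t) and using j(0) = 0: j(t) = -6·sin(t). We have jerk j(t) = -6·sin(t). Substituting t = -pi: j(-pi) = 0.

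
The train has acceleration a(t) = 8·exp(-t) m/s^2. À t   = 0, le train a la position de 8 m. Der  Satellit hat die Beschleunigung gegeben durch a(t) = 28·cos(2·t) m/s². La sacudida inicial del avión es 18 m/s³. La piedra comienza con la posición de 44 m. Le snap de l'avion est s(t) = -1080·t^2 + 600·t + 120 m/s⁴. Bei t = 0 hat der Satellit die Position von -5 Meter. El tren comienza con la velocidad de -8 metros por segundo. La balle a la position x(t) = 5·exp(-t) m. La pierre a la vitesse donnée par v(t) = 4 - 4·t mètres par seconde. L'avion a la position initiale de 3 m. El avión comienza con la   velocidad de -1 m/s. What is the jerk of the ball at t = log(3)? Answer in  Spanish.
Para resolver esto, necesitamos tomar 3 derivadas de nuestra ecuación de la posición x(t) = 5·exp(-t). Derivando la posición, obtenemos la velocidad: v(t) = -5·exp(-t). Derivando la velocidad, obtenemos la aceleración: a(t) = 5·exp(-t). Tomando d/dt de a(t), encontramos j(t) = -5·exp(-t). Tenemos la sacudida j(t) = -5·exp(-t). Sustituyendo t = log(3): j(log(3)) = -5/3.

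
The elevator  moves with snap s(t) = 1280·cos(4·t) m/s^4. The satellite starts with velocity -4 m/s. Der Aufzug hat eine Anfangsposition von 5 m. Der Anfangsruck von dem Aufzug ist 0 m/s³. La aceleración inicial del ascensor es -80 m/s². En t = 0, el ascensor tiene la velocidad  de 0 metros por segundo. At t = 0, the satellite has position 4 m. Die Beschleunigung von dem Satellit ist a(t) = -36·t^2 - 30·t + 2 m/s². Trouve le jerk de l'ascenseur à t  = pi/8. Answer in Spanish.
Debemos encontrar la antiderivada de nuestra ecuación del snap s(t) = 1280·cos(4·t) 1 vez. La antiderivada del snap es la sacudida. Usando j(0) = 0, obtenemos j(t) = 320·sin(4·t). De la ecuación de la sacudida j(t) = 320·sin(4·t), sustituimos t = pi/8 para obtener j = 320.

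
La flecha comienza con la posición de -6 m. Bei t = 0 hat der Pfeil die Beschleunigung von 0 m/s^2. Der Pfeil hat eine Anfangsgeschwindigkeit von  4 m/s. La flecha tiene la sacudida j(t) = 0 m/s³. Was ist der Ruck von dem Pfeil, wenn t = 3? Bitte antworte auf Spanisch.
Usando j(t) = 0 y sustituyendo t = 3, encontramos j = 0.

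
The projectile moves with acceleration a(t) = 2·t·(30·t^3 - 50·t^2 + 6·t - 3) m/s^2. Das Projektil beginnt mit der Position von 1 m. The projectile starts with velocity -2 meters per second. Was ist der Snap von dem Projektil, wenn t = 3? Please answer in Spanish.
Partiendo de la aceleración a(t) = 2·t·(30·t^3 - 50·t^2 + 6·t - 3), tomamos 2 derivadas. La derivada de la aceleración da la sacudida: j(t) = 60·t^3 - 100·t^2 + 2·t·(90·t^2 - 100·t + 6) + 12·t - 6. Derivando la sacudida, obtenemos el snap: s(t) = 360·t^2 + 2·t·(180·t - 100) - 400·t + 24. Tenemos el snap s(t) = 360·t^2 + 2·t·(180·t - 100) - 400·t + 24. Sustituyendo t = 3: s(3) = 4704.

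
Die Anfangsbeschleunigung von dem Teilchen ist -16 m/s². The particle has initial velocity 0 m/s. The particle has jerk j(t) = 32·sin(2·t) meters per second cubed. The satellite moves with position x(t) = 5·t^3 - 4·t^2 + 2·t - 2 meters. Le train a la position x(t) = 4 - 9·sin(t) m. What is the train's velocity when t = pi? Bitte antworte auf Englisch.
Starting from position x(t) = 4 - 9·sin(t), we take 1 derivative. The derivative of position gives velocity: v(t) = -9·cos(t). Using v(t) = -9·cos(t) and substituting t = pi, we find v = 9.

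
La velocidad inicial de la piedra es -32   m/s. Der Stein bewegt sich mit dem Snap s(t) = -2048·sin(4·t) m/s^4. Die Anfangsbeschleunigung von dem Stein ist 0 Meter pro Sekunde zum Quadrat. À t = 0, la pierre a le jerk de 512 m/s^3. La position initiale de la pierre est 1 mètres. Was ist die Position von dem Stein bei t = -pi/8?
Wir müssen unsere Gleichung für den Snap s(t) = -2048·sin(4·t) 4-mal integrieren. Die Stammfunktion von dem Snap, mit j(0) = 512, ergibt den Ruck: j(t) = 512·cos(4·t). Das Integral von dem Ruck, mit a(0) = 0, ergibt die Beschleunigung: a(t) = 128·sin(4·t). Mit ∫a(t)dt und Anwendung von v(0) = -32, finden wir v(t) = -32·cos(4·t). Mit ∫v(t)dt und Anwendung von x(0) = 1, finden wir x(t) = 1 - 8·sin(4·t). Aus der Gleichung für die Position x(t) = 1 - 8·sin(4·t), setzen wir t = -pi/8 ein und erhalten x = 9.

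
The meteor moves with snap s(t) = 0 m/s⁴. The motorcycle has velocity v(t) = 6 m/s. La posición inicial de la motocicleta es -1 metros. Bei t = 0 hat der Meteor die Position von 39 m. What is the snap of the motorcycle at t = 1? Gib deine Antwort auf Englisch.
We must differentiate our velocity equation v(t) = 6 3 times. Taking d/dt of v(t), we find a(t) = 0. The derivative of acceleration gives jerk: j(t) = 0. Differentiating jerk, we get snap: s(t) = 0. We have snap s(t) = 0. Substituting t = 1: s(1) = 0.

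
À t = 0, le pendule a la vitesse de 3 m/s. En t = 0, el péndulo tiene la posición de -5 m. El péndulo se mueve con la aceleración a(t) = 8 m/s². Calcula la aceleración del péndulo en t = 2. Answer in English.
We have acceleration a(t) = 8. Substituting t = 2: a(2) = 8.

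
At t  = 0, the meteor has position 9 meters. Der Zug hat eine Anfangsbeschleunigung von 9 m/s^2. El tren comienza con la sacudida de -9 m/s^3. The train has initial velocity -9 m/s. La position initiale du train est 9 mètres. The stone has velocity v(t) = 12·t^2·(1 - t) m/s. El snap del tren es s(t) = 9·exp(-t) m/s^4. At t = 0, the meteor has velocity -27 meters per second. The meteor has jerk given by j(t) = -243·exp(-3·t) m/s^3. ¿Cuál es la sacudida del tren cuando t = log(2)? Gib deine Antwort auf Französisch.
Nous devons trouver la primitive de notre équation du snap s(t) = 9·exp(-t) 1 fois. La primitive du snap, avec j(0) = -9, donne le jerk: j(t) = -9·exp(-t). De l'équation du jerk j(t) = -9·exp(-t), nous substituons t = log(2) pour obtenir j = -9/2.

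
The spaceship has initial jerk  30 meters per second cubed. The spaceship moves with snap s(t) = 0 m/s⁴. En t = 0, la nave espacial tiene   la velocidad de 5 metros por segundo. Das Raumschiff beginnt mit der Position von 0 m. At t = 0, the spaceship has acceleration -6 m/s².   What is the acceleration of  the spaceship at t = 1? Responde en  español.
Debemos encontrar la antiderivada de nuestra ecuación del snap s(t) = 0 2 veces. Tomando ∫s(t)dt y aplicando j(0) = 30, encontramos j(t) = 30. Tomando ∫j(t)dt y aplicando a(0) = -6, encontramos a(t) = 30·t - 6. De la ecuación de la aceleración a(t) = 30·t - 6, sustituimos t = 1 para obtener a = 24.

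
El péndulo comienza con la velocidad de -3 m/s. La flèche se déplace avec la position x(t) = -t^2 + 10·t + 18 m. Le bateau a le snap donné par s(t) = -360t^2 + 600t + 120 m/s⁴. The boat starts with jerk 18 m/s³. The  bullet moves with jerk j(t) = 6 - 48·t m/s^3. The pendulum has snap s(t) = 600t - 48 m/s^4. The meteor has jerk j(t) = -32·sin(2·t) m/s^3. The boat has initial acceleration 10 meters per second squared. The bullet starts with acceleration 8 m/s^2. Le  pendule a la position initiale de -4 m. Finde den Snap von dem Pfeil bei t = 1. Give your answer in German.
Wir müssen unsere Gleichung für die Position x(t) = -t^2 + 10·t + 18 4-mal ableiten. Die Ableitung von der Position ergibt die Geschwindigkeit: v(t) = 10 - 2·t. Mit d/dt von v(t) finden wir a(t) = -2. Mit d/dt von a(t) finden wir j(t) = 0. Die Ableitung von dem Ruck ergibt den Snap: s(t) = 0. Wir haben den Snap s(t) = 0. Durch Einsetzen von t = 1: s(1) = 0.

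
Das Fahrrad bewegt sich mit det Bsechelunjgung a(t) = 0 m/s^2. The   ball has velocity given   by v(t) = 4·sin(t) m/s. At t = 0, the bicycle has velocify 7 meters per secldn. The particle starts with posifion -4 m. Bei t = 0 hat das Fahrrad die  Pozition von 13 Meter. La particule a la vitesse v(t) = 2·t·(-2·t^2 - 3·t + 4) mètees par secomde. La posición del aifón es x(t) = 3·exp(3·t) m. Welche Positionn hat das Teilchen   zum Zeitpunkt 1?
Wir müssen die Stammfunktion unserer Gleichung für die Geschwindigkeit v(t) = 2·t·(-2·t^2 - 3·t + 4) 1-mal finden. Die Stammfunktion von der Geschwindigkeit ist die Position. Mit x(0) = -4 erhalten wir x(t) = -t^4 - 2·t^3 + 4·t^2 - 4. Aus der Gleichung für die Position x(t) = -t^4 - 2·t^3 + 4·t^2 - 4, setzen wir t = 1 ein und erhalten x = -3.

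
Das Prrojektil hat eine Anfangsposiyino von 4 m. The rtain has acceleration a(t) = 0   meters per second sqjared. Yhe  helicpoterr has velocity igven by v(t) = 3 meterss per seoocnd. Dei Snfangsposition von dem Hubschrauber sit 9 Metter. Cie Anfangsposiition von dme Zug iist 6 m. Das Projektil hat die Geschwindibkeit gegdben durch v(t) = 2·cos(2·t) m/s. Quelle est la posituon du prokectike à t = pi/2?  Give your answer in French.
En partant de la vitesse v(t) = 2·cos(2·t), nous prenons 1 primitive. L'intégrale de la vitesse, avec x(0) = 4, donne la position: x(t) = sin(2·t) + 4. En utilisant x(t) = sin(2·t) + 4 et en substituant t = pi/2, nous trouvons x = 4.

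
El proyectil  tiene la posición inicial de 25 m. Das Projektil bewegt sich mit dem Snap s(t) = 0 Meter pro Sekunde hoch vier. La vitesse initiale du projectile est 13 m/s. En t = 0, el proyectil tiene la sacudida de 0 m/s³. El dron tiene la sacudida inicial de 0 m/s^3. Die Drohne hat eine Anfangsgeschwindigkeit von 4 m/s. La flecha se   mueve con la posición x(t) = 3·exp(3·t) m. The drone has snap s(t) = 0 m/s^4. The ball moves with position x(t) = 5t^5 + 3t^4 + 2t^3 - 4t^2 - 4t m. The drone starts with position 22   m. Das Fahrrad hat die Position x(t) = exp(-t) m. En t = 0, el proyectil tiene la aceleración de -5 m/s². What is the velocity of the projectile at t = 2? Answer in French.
Nous devons intégrer notre équation du snap s(t) = 0 3 fois. La primitive du snap est le jerk. En utilisant j(0) = 0, nous obtenons j(t) = 0. L'intégrale du jerk est l'accélération. En utilisant a(0) = -5, nous obtenons a(t) = -5. En prenant ∫a(t)dt et en appliquant v(0) = 13, nous trouvons v(t) = 13 - 5·t. Nous avons la vitesse v(t) = 13 - 5·t. En substituant t = 2: v(2) = 3.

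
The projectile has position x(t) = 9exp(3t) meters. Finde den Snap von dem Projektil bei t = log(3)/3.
Wir müssen unsere Gleichung für die Position x(t) = 9·exp(3·t) 4-mal ableiten. Mit d/dt von x(t) finden wir v(t) = 27·exp(3·t). Durch Ableiten von der Geschwindigkeit erhalten wir die Beschleunigung: a(t) = 81·exp(3·t). Mit d/dt von a(t) finden wir j(t) = 243·exp(3·t). Mit d/dt von j(t) finden wir s(t) = 729·exp(3·t). Aus der Gleichung für den Snap s(t) = 729·exp(3·t), setzen wir t = log(3)/3 ein und erhalten s = 2187.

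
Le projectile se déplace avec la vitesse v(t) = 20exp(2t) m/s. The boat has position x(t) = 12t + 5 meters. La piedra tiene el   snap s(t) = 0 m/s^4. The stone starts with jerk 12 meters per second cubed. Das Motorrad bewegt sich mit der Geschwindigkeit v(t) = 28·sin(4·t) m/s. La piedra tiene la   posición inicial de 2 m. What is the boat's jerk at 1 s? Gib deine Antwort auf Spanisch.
Partiendo de la posición x(t) = 12·t + 5, tomamos 3 derivadas. Derivando la posición, obtenemos la velocidad: v(t) = 12. La derivada de la velocidad da la aceleración: a(t) = 0. Derivando la aceleración, obtenemos la sacudida: j(t) = 0. De la ecuación de la sacudida j(t) = 0, sustituimos t = 1 para obtener j = 0.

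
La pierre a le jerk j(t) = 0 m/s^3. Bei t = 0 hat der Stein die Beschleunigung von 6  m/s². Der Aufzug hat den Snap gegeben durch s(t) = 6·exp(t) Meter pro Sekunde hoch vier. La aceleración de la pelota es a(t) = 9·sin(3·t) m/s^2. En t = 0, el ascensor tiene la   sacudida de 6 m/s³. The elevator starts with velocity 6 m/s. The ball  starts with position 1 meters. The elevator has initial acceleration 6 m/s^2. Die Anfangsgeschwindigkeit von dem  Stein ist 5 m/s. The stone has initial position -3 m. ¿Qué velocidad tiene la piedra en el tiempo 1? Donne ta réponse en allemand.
Um dies zu lösen, müssen wir 2 Integrale unserer Gleichung für den Ruck j(t) = 0 finden. Mit ∫j(t)dt und Anwendung von a(0) = 6, finden wir a(t) = 6. Die Stammfunktion von der Beschleunigung, mit v(0) = 5, ergibt die Geschwindigkeit: v(t) = 6·t + 5. Wir haben die Geschwindigkeit v(t) = 6·t + 5. Durch Einsetzen von t = 1: v(1) = 11.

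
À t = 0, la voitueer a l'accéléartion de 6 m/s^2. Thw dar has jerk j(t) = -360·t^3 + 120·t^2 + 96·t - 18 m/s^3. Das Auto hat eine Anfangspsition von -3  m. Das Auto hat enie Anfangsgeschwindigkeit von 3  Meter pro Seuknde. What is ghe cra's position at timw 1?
Starting from jerk j(t) = -360·t^3 + 120·t^2 + 96·t - 18, we take 3 antiderivatives. The integral of jerk, with a(0) = 6, gives acceleration: a(t) = -90·t^4 + 40·t^3 + 48·t^2 - 18·t + 6. Taking ∫a(t)dt and applying v(0) = 3, we find v(t) = -18·t^5 + 10·t^4 + 16·t^3 - 9·t^2 + 6·t + 3. Integrating velocity and using the initial condition x(0) = -3, we get x(t) = -3·t^6 + 2·t^5 + 4·t^4 - 3·t^3 + 3·t^2 + 3·t - 3. From the given position equation x(t) = -3·t^6 + 2·t^5 + 4·t^4 - 3·t^3 + 3·t^2 + 3·t - 3, we substitute t = 1 to get x = 3.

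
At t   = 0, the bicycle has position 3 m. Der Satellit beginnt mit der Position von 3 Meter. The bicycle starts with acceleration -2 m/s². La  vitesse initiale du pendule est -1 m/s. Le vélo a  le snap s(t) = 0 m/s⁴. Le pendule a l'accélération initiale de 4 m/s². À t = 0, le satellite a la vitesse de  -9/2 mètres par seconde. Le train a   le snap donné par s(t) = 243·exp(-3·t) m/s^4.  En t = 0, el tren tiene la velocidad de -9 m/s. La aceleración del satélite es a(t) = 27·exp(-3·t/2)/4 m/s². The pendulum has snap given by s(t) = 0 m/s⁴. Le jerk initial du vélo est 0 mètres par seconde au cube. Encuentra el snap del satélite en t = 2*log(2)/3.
Partiendo de la aceleración a(t) = 27·exp(-3·t/2)/4, tomamos 2 derivadas. Tomando d/dt de a(t), encontramos j(t) = -81·exp(-3·t/2)/8. La derivada de la sacudida da el snap: s(t) = 243·exp(-3·t/2)/16. Tenemos el snap s(t) = 243·exp(-3·t/2)/16. Sustituyendo t = 2*log(2)/3: s(2*log(2)/3) = 243/32.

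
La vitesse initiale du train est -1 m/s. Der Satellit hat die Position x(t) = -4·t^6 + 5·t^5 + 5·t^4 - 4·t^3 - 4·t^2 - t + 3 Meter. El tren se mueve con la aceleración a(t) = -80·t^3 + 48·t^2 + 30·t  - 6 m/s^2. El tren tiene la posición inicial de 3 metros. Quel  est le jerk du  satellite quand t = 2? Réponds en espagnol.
Partiendo de la posición x(t) = -4·t^6 + 5·t^5 + 5·t^4 - 4·t^3 - 4·t^2 - t + 3, tomamos 3 derivadas. La derivada de la posición da la velocidad: v(t) = -24·t^5 + 25·t^4 + 20·t^3 - 12·t^2 - 8·t - 1. Derivando la velocidad, obtenemos la aceleración: a(t) = -120·t^4 + 100·t^3 + 60·t^2 - 24·t - 8. La derivada de la aceleración da la sacudida: j(t) = -480·t^3 + 300·t^2 + 120·t - 24. De la ecuación de la sacudida j(t) = -480·t^3 + 300·t^2 + 120·t - 24, sustituimos t = 2 para obtener j = -2424.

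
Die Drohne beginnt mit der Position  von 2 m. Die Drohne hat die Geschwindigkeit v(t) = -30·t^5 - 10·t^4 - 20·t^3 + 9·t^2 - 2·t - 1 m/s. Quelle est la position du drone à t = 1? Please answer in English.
To solve this, we need to take 1 integral of our velocity equation v(t) = -30·t^5 - 10·t^4 - 20·t^3 + 9·t^2 - 2·t - 1. Integrating velocity and using the initial condition x(0) = 2, we get x(t) = -5·t^6 - 2·t^5 - 5·t^4 + 3·t^3 - t^2 - t + 2. We have position x(t) = -5·t^6 - 2·t^5 - 5·t^4 + 3·t^3 - t^2 - t + 2. Substituting t = 1: x(1) = -9.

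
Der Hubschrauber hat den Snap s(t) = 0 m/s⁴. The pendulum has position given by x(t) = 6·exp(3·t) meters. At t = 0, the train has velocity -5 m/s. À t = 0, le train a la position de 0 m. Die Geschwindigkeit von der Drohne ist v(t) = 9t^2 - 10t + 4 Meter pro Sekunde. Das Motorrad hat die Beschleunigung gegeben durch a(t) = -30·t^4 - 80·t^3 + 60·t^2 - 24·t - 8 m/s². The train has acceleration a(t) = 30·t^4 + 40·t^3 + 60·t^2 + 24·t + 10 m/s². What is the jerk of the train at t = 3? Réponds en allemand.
Wir müssen unsere Gleichung für die Beschleunigung a(t) = 30·t^4 + 40·t^3 + 60·t^2 + 24·t + 10 1-mal ableiten. Die Ableitung von der Beschleunigung ergibt den Ruck: j(t) = 120·t^3 + 120·t^2 + 120·t + 24. Aus der Gleichung für den Ruck j(t) = 120·t^3 + 120·t^2 + 120·t + 24, setzen wir t = 3 ein und erhalten j = 4704.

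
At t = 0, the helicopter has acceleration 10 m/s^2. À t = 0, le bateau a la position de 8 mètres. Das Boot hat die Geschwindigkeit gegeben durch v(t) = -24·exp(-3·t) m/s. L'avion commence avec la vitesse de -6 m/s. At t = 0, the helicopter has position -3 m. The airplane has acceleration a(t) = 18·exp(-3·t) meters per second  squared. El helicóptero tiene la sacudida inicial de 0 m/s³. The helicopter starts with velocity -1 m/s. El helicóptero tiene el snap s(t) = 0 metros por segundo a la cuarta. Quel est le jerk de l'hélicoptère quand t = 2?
Nous devons intégrer notre équation du snap s(t) = 0 1 fois. La primitive du snap, avec j(0) = 0, donne le jerk: j(t) = 0. Nous avons le jerk j(t) = 0. En substituant t = 2: j(2) = 0.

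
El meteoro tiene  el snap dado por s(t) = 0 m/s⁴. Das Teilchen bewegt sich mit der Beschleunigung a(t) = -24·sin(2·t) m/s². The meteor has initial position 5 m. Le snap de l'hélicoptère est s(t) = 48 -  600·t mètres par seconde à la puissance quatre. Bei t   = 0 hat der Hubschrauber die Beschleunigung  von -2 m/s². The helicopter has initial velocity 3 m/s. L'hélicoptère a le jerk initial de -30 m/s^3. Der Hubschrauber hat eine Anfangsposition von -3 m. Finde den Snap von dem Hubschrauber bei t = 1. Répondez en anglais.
We have snap s(t) = 48 - 600·t. Substituting t = 1: s(1) = -552.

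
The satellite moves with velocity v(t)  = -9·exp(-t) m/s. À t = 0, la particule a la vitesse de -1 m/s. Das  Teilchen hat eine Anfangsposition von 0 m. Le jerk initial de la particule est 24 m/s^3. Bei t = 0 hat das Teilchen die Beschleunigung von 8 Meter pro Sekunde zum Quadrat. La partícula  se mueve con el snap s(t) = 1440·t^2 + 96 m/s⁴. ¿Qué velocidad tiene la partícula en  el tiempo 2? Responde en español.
Partiendo del snap s(t) = 1440·t^2 + 96, tomamos 3 antiderivadas. La integral del snap es la sacudida. Usando j(0) = 24, obtenemos j(t) = 480·t^3 + 96·t + 24. Tomando ∫j(t)dt y aplicando a(0) = 8, encontramos a(t) = 120·t^4 + 48·t^2 + 24·t + 8. Tomando ∫a(t)dt y aplicando v(0) = -1, encontramos v(t) = 24·t^5 + 16·t^3 + 12·t^2 + 8·t - 1. De la ecuación de la velocidad v(t) = 24·t^5 + 16·t^3 + 12·t^2 + 8·t - 1, sustituimos t = 2 para obtener v = 959.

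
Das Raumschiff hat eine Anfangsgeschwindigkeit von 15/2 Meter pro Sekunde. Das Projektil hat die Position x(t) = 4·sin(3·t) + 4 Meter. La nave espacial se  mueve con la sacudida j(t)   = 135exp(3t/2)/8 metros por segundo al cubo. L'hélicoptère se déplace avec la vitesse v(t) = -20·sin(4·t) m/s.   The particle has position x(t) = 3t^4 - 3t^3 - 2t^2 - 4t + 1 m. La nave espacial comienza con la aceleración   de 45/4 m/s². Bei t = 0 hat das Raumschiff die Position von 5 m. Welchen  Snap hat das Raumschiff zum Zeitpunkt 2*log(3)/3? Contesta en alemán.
Ausgehend von dem Ruck j(t) = 135·exp(3·t/2)/8, nehmen wir 1 Ableitung. Mit d/dt von j(t) finden wir s(t) = 405·exp(3·t/2)/16. Aus der Gleichung für den Snap s(t) = 405·exp(3·t/2)/16, setzen wir t = 2*log(3)/3 ein und erhalten s = 1215/16.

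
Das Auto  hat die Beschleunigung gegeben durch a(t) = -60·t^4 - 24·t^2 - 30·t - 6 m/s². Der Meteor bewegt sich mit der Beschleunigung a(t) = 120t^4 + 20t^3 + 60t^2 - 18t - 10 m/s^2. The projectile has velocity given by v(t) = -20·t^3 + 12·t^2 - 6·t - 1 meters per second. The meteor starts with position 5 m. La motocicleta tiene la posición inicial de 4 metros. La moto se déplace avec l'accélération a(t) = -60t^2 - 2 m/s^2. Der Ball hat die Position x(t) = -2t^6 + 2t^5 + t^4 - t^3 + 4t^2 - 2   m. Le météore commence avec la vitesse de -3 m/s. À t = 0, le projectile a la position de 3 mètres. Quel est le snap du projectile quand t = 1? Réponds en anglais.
Starting from velocity v(t) = -20·t^3 + 12·t^2 - 6·t - 1, we take 3 derivatives. The derivative of velocity gives acceleration: a(t) = -60·t^2 + 24·t - 6. Differentiating acceleration, we get jerk: j(t) = 24 - 120·t. Taking d/dt of j(t), we find s(t) = -120. We have snap s(t) = -120. Substituting t = 1: s(1) = -120.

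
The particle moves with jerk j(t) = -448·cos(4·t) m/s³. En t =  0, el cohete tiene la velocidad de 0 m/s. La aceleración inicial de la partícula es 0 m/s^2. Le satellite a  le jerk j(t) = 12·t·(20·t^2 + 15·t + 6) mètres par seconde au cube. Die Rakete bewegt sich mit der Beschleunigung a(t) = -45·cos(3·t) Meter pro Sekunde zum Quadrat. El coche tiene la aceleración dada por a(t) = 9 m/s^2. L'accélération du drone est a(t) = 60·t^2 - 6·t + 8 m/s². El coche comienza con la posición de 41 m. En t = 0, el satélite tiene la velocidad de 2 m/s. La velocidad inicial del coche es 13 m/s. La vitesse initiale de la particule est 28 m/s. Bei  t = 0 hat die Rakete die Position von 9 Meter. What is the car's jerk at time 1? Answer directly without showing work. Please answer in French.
La réponse est 0.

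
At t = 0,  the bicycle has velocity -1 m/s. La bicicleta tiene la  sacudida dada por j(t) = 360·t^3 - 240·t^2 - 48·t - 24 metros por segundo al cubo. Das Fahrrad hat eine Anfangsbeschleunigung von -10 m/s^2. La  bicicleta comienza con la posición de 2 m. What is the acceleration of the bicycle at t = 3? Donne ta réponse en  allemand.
Wir müssen die Stammfunktion unserer Gleichung für den Ruck j(t) = 360·t^3 - 240·t^2 - 48·t - 24 1-mal finden. Mit ∫j(t)dt und Anwendung von a(0) = -10, finden wir a(t) = 90·t^4 - 80·t^3 - 24·t^2 - 24·t - 10. Wir haben die Beschleunigung a(t) = 90·t^4 - 80·t^3 - 24·t^2 - 24·t - 10. Durch Einsetzen von t = 3: a(3) = 4832.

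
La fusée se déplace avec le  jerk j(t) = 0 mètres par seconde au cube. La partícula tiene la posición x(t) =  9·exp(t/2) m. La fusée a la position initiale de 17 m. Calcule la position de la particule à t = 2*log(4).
De l'équation de la position x(t) = 9·exp(t/2), nous substituons t = 2*log(4) pour obtenir x = 36.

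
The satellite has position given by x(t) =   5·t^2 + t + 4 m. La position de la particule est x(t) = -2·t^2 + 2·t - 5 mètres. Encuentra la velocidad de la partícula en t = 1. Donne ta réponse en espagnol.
Para resolver esto, necesitamos tomar 1 derivada de nuestra ecuación de la posición x(t) = -2·t^2 + 2·t - 5. Tomando d/dt de x(t), encontramos v(t) = 2 - 4·t. De la ecuación de la velocidad v(t) = 2 - 4·t, sustituimos t = 1 para obtener v = -2.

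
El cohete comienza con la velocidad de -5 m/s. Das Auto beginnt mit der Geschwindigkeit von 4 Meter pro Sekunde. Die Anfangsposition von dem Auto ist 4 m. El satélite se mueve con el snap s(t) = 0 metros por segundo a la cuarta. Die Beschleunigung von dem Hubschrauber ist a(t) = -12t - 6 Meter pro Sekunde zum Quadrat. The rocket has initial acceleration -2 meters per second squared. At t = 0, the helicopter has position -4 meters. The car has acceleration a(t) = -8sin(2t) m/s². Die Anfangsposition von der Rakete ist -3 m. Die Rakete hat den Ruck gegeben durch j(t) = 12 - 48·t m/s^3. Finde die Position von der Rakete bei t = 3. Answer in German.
Ausgehend von dem Ruck j(t) = 12 - 48·t, nehmen wir 3 Integrale. Mit ∫j(t)dt und Anwendung von a(0) = -2, finden wir a(t) = -24·t^2 + 12·t - 2. Das Integral von der Beschleunigung, mit v(0) = -5, ergibt die Geschwindigkeit: v(t) = -8·t^3 + 6·t^2 - 2·t - 5. Die Stammfunktion von der Geschwindigkeit ist die Position. Mit x(0) = -3 erhalten wir x(t) = -2·t^4 + 2·t^3 - t^2 - 5·t - 3. Aus der Gleichung für die Position x(t) = -2·t^4 + 2·t^3 - t^2 - 5·t - 3, setzen wir t = 3 ein und erhalten x = -135.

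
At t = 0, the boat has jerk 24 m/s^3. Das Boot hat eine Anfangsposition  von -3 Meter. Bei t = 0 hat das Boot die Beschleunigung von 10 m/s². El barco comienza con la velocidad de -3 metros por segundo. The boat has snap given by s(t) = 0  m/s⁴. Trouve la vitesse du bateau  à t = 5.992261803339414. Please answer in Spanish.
Partiendo del snap s(t) = 0, tomamos 3 integrales. Integrando el snap y usando la condición inicial j(0) = 24, obtenemos j(t) = 24. Integrando la sacudida y usando la condición inicial a(0) = 10, obtenemos a(t) = 24·t + 10. Integrando la aceleración y usando la condición inicial v(0) = -3, obtenemos v(t) = 12·t^2 + 10·t - 3. Usando v(t) = 12·t^2 + 10·t - 3 y sustituyendo t = 5.992261803339414, encontramos v = 487.809036270520.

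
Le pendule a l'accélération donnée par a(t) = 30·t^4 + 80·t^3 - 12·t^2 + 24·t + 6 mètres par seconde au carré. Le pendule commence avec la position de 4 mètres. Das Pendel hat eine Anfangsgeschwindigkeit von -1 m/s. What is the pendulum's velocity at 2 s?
To find the answer, we compute 1 integral of a(t) = 30·t^4 + 80·t^3 - 12·t^2 + 24·t + 6. The antiderivative of acceleration, with v(0) = -1, gives velocity: v(t) = 6·t^5 + 20·t^4 - 4·t^3 + 12·t^2 + 6·t - 1. Using v(t) = 6·t^5 + 20·t^4 - 4·t^3 + 12·t^2 + 6·t - 1 and substituting t = 2, we find v = 539.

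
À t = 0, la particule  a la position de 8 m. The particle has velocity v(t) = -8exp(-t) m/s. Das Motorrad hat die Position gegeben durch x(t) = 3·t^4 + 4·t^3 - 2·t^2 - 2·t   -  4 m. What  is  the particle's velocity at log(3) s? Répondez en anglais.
We have velocity v(t) = -8·exp(-t). Substituting t = log(3): v(log(3)) = -8/3.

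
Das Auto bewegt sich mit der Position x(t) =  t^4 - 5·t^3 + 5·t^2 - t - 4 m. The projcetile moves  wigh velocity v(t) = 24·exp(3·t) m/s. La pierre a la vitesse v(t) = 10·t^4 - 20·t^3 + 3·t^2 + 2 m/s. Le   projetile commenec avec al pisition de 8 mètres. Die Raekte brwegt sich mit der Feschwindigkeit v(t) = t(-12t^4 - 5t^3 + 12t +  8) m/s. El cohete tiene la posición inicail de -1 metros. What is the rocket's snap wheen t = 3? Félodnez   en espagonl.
Debemos derivar nuestra ecuación de la velocidad v(t) = t·(-12·t^4 - 5·t^3 + 12·t + 8) 3 veces. Derivando la velocidad, obtenemos la aceleración: a(t) = -12·t^4 - 5·t^3 + t·(-48·t^3 - 15·t^2 + 12) + 12·t + 8. Tomando d/dt de a(t), encontramos j(t) = -96·t^3 - 30·t^2 + t·(-144·t^2 - 30·t) + 24. Tomando d/dt de j(t), encontramos s(t) = -432·t^2 + t·(-288·t - 30) - 90·t. Usando s(t) = -432·t^2 + t·(-288·t - 30) - 90·t y sustituyendo t = 3, encontramos s = -6840.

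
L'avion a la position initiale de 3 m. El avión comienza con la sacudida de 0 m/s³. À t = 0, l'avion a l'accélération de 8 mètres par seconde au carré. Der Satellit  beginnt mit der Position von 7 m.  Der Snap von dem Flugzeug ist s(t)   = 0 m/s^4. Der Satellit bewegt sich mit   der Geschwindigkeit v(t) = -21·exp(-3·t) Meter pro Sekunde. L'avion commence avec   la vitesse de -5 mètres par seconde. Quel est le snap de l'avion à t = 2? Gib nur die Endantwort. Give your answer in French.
À t = 2, s = 0.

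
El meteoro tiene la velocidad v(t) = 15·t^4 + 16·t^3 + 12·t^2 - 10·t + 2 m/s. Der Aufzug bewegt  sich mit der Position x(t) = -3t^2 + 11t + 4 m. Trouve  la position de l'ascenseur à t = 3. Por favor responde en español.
Tenemos la posición x(t) = -3·t^2 + 11·t + 4. Sustituyendo t = 3: x(3) = 10.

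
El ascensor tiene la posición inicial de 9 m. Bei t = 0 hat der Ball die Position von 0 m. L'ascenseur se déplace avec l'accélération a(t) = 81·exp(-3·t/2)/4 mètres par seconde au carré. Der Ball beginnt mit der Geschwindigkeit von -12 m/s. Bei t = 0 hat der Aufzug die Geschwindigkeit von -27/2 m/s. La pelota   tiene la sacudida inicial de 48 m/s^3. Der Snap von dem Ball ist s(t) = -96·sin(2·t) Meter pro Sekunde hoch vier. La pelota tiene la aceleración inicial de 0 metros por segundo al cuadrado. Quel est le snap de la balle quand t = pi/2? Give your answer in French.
En utilisant s(t) = -96·sin(2·t) et en substituant t = pi/2, nous trouvons s = 0.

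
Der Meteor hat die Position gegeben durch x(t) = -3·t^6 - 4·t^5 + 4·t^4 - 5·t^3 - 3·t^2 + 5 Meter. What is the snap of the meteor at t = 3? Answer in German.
Wir müssen unsere Gleichung für die Position x(t) = -3·t^6 - 4·t^5 + 4·t^4 - 5·t^3 - 3·t^2 + 5 4-mal ableiten. Durch Ableiten von der Position erhalten wir die Geschwindigkeit: v(t) = -18·t^5 - 20·t^4 + 16·t^3 - 15·t^2 - 6·t. Mit d/dt von v(t) finden wir a(t) = -90·t^4 - 80·t^3 + 48·t^2 - 30·t - 6. Mit d/dt von a(t) finden wir j(t) = -360·t^3 - 240·t^2 + 96·t - 30. Durch Ableiten von dem Ruck erhalten wir den Snap: s(t) = -1080·t^2 - 480·t + 96. Wir haben den Snap s(t) = -1080·t^2 - 480·t + 96. Durch Einsetzen von t = 3: s(3) = -11064.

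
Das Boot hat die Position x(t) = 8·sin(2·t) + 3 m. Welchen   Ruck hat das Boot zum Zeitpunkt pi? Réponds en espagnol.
Partiendo de la posición x(t) = 8·sin(2·t) + 3, tomamos 3 derivadas. Derivando la posición, obtenemos la velocidad: v(t) = 16·cos(2·t). Derivando la velocidad, obtenemos la aceleración: a(t) = -32·sin(2·t). Tomando d/dt de a(t), encontramos j(t) = -64·cos(2·t). Tenemos la sacudida j(t) = -64·cos(2·t). Sustituyendo t = pi: j(pi) = -64.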